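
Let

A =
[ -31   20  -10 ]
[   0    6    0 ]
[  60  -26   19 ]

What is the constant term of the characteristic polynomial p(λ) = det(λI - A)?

p(0) = det(0·I − A) = det(−A) = (−1)^3·det(A).
det(A) = 66, so p(0) = -66.

-66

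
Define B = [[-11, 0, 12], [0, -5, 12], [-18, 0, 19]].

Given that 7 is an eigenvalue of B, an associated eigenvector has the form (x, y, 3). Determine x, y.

2, 3

We need (B - 7I)v = 0.
B - 7I = [[-18, 0, 12], [0, -12, 12], [-18, 0, 12]].
Row 1: (-18)·x + (0)·y + (12)·3 = 0
Row 2: (0)·x + (-12)·y + (12)·3 = 0
Row 3: (-18)·x + (0)·y + (12)·3 = 0
Solving gives x = 2, y = 3.
Check: B·(2, 3, 3) = (14, 21, 21) = 7·(2, 3, 3).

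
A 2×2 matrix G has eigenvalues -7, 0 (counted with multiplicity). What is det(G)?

0

det(G) is the product of the eigenvalues: (-7) · (0) = 0.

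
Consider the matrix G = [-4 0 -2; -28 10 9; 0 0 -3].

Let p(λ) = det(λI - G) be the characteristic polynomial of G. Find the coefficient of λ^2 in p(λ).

The coefficient of λ^2 of det(λI - G) is −trace(G).
trace(G) = (-4) + (10) + (-3) = 3, so the coefficient is -3.

-3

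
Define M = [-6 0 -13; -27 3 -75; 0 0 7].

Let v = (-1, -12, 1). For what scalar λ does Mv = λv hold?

Compute Mv: M·(-1, -12, 1) = (-7, -84, 7).
Since Mv = λv, compare component 1: -7 = λ·-1, so λ = 7.

7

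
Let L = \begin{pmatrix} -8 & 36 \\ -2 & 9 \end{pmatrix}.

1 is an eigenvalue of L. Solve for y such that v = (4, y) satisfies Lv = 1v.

We need (L - 1I)v = 0.
L - 1I = [[-9, 36], [-2, 8]].
Row 1: (-9)·4 + (36)·y = 0
Row 2: (-2)·4 + (8)·y = 0
Solving gives y = 1.
Check: L·(4, 1) = (4, 1) = 1·(4, 1).

1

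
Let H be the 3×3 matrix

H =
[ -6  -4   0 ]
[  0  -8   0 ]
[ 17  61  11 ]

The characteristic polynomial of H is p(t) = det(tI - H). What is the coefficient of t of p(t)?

p(t) = t^3 + 3t^2 - 106t - 528.
The coefficient of t is -106.

-106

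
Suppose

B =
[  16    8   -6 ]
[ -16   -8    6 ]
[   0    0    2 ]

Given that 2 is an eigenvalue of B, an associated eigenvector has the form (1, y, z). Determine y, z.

We need (B - 2I)v = 0.
B - 2I = [[14, 8, -6], [-16, -10, 6], [0, 0, 0]].
Row 1: (14)·1 + (8)·y + (-6)·z = 0
Row 2: (-16)·1 + (-10)·y + (6)·z = 0
Row 3: (0)·1 + (0)·y + (0)·z = 0
Solving gives y = -1, z = 1.
Check: B·(1, -1, 1) = (2, -2, 2) = 2·(1, -1, 1).

-1, 1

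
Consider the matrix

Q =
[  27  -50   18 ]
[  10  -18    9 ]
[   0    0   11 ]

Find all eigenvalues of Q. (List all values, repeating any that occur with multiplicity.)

2, 7, 11

Set up det(lambda·I - Q) = 0.
Expanding the 3×3 determinant: p(lambda) = lambda^3 - 20·lambda^2 + 113·lambda - 154.
Try lambda = 2: p(2) = 0, so 2 is a root.
Dividing by (lambda - 2) leaves lambda^2 - 18·lambda + 77.
The quadratic factors as (lambda - 7)·(lambda - 11).
Eigenvalues: 2, 7, 11.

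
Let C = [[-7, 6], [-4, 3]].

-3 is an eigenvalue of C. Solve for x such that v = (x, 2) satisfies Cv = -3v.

We need (C + 3I)v = 0.
C + 3I = [[-4, 6], [-4, 6]].
Row 1: (-4)·x + (6)·2 = 0
Row 2: (-4)·x + (6)·2 = 0
Solving gives x = 3.
Check: C·(3, 2) = (-9, -6) = -3·(3, 2).

3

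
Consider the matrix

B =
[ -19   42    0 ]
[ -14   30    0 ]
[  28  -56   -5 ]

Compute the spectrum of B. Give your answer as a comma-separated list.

-5, 2, 9

The characteristic polynomial is p(μ) = det(μI - B).
Expanding the 3×3 determinant: p(μ) = μ^3 - 6μ^2 - 37μ + 90.
Rational-root test: μ = -5 gives p(-5) = 0.
Dividing by (μ + 5) leaves μ^2 - 11μ + 18.
The quadratic factors as (μ - 2)·(μ - 9).
Eigenvalues: -5, 2, 9.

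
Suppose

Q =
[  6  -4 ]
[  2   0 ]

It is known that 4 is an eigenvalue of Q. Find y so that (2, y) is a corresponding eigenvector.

1

We need (Q - 4I)v = 0.
Q - 4I = [[2, -4], [2, -4]].
Row 1: (2)·2 + (-4)·y = 0
Row 2: (2)·2 + (-4)·y = 0
Solving gives y = 1.
Check: Q·(2, 1) = (8, 4) = 4·(2, 1).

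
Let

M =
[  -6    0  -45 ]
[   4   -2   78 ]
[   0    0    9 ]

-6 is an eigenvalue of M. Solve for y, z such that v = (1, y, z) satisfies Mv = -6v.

We need (M + 6I)v = 0.
M + 6I = [[0, 0, -45], [4, 4, 78], [0, 0, 15]].
Row 1: (0)·1 + (0)·y + (-45)·z = 0
Row 2: (4)·1 + (4)·y + (78)·z = 0
Row 3: (0)·1 + (0)·y + (15)·z = 0
Solving gives y = -1, z = 0.
Check: M·(1, -1, 0) = (-6, 6, 0) = -6·(1, -1, 0).

-1, 0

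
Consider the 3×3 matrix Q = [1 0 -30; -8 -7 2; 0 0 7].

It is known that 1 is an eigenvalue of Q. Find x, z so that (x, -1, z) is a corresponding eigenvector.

We need (Q - 1I)v = 0.
Q - 1I = [[0, 0, -30], [-8, -8, 2], [0, 0, 6]].
Row 1: (0)·x + (0)·-1 + (-30)·z = 0
Row 2: (-8)·x + (-8)·-1 + (2)·z = 0
Row 3: (0)·x + (0)·-1 + (6)·z = 0
Solving gives x = 1, z = 0.
Check: Q·(1, -1, 0) = (1, -1, 0) = 1·(1, -1, 0).

1, 0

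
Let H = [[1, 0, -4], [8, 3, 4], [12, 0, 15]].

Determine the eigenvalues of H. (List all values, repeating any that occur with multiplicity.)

3, 7, 9

Set up det(λI - H) = 0.
Expanding the 3×3 determinant: p(λ) = λ^3 - 19λ^2 + 111λ - 189.
Since p(3) = 0, λ = 3 is a root.
Dividing by (λ - 3) leaves λ^2 - 16λ + 63.
The quadratic factors as (λ - 7)·(λ - 9).
Eigenvalues: 3, 7, 9.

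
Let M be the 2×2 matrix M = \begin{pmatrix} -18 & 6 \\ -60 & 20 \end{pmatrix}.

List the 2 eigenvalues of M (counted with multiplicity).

det(M - rI) = (-18 - r)(20 - r) - (6)·(-60) = r^2 - 2r.
This factors as r·(r - 2) = 0.
Eigenvalues: 0, 2.

0, 2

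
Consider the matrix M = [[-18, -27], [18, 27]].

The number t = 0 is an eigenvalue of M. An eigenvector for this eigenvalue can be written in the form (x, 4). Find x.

-6

We need (M)v = 0.
M = [[-18, -27], [18, 27]].
Row 1: (-18)·x + (-27)·4 = 0
Row 2: (18)·x + (27)·4 = 0
Solving gives x = -6.
Check: M·(-6, 4) = (0, 0) = 0·(-6, 4).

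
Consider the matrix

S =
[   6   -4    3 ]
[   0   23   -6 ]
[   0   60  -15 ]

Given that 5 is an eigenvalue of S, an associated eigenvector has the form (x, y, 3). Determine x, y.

We need (S - 5I)v = 0.
S - 5I = [[1, -4, 3], [0, 18, -6], [0, 60, -20]].
Row 1: (1)·x + (-4)·y + (3)·3 = 0
Row 2: (0)·x + (18)·y + (-6)·3 = 0
Row 3: (0)·x + (60)·y + (-20)·3 = 0
Solving gives x = -5, y = 1.
Check: S·(-5, 1, 3) = (-25, 5, 15) = 5·(-5, 1, 3).

-5, 1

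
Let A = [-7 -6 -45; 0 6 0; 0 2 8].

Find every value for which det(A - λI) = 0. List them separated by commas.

The characteristic polynomial is p(r) = det(rI - A).
Expanding along the first row, p(r) = r^3 - 7r^2 - 50r + 336.
Since p(8) = 0, r = 8 is a root.
Dividing by (r - 8) leaves r^2 + r - 42.
The quadratic factors as (r + 7)·(r - 6).
Eigenvalues: -7, 6, 8.

-7, 6, 8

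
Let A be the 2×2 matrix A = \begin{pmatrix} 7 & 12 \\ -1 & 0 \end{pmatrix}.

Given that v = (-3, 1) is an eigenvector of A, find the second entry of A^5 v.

243

First find the eigenvalue: Av = (-9, 3) = 3·(-3, 1), so λ = 3.
Then A^5 v = λ^5·v = 3^5·(-3, 1) = 243·(-3, 1) = (-729, 243).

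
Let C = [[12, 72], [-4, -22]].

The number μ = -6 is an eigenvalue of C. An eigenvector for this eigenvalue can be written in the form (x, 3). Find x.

We need (C + 6I)v = 0.
C + 6I = [[18, 72], [-4, -16]].
Row 1: (18)·x + (72)·3 = 0
Row 2: (-4)·x + (-16)·3 = 0
Solving gives x = -12.
Check: C·(-12, 3) = (72, -18) = -6·(-12, 3).

-12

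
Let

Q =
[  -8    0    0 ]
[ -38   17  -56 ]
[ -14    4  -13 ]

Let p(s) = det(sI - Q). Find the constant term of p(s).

24

p(s) = s^3 + 4s^2 - 29s + 24.
The constant term is 24.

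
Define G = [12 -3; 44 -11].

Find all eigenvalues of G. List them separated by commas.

det(G - λI) = (12 - λ)(-11 - λ) - (-3)·(44) = λ^2 - λ.
This factors as λ·(λ - 1) = 0.
Eigenvalues: 0, 1.

0, 1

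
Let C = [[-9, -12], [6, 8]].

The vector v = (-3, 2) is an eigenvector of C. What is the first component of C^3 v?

First find the eigenvalue: Cv = (3, -2) = -1·(-3, 2), so λ = -1.
Then C^3 v = λ^3·v = (-1)^3·(-3, 2) = -1·(-3, 2) = (3, -2).

3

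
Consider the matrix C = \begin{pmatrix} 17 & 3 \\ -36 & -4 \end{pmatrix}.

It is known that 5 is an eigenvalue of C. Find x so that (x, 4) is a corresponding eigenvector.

We need (C - 5I)v = 0.
C - 5I = [[12, 3], [-36, -9]].
Row 1: (12)·x + (3)·4 = 0
Row 2: (-36)·x + (-9)·4 = 0
Solving gives x = -1.
Check: C·(-1, 4) = (-5, 20) = 5·(-1, 4).

-1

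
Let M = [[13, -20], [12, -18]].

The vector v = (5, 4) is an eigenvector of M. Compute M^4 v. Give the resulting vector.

First find the eigenvalue: Mv = (-15, -12) = -3·(5, 4), so λ = -3.
Then M^4 v = λ^4·v = (-3)^4·(5, 4) = 81·(5, 4) = (405, 324).

(405, 324)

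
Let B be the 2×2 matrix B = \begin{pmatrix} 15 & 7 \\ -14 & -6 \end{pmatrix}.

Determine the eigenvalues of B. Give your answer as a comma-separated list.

det(B - λI) = (15 - λ)(-6 - λ) - (7)·(-14) = λ^2 - 9λ + 8.
This factors as (λ - 1)·(λ - 8) = 0.
Eigenvalues: 1, 8.

1, 8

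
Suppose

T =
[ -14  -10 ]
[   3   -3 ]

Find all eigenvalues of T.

det(T - λI) = (-14 - λ)(-3 - λ) - (-10)·(3) = λ^2 + 17λ + 72.
This factors as (λ + 9)·(λ + 8) = 0.
Eigenvalues: -9, -8.

-9, -8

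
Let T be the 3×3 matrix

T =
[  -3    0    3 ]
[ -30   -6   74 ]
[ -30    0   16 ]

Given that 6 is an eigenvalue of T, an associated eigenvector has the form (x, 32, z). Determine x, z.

We need (T - 6I)v = 0.
T - 6I = [[-9, 0, 3], [-30, -12, 74], [-30, 0, 10]].
Row 1: (-9)·x + (0)·32 + (3)·z = 0
Row 2: (-30)·x + (-12)·32 + (74)·z = 0
Row 3: (-30)·x + (0)·32 + (10)·z = 0
Solving gives x = 2, z = 6.
Check: T·(2, 32, 6) = (12, 192, 36) = 6·(2, 32, 6).

2, 6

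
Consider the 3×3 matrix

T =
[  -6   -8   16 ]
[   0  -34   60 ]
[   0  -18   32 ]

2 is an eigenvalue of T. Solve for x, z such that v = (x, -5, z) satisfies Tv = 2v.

We need (T - 2I)v = 0.
T - 2I = [[-8, -8, 16], [0, -36, 60], [0, -18, 30]].
Row 1: (-8)·x + (-8)·-5 + (16)·z = 0
Row 2: (0)·x + (-36)·-5 + (60)·z = 0
Row 3: (0)·x + (-18)·-5 + (30)·z = 0
Solving gives x = -1, z = -3.
Check: T·(-1, -5, -3) = (-2, -10, -6) = 2·(-1, -5, -3).

-1, -3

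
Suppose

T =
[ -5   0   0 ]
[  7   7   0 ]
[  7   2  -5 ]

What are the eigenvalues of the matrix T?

-5, -5, 7

T is lower triangular, so its eigenvalues are the diagonal entries.
Diagonal: -5, 7, -5.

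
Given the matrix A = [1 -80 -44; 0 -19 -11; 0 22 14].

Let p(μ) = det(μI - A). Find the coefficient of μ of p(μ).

p(μ) = μ^3 + 4μ^2 - 29μ + 24.
The coefficient of μ is -29.

-29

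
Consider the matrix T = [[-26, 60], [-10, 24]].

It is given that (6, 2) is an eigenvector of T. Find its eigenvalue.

Compute Tv: T·(6, 2) = (-36, -12).
Since Tv = λv, compare component 1: -36 = λ·6, so λ = -6.

-6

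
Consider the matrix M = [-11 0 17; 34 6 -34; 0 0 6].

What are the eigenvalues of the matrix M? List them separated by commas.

Set up det(λI - M) = 0.
Expanding the 3×3 determinant: p(λ) = λ^3 - λ^2 - 96λ + 396.
Try λ = 6: p(6) = 0, so 6 is a root.
Factor out (λ - 6): p(λ) = (λ - 6)·(λ^2 + 5λ - 66).
The quadratic factors as (λ + 11)·(λ - 6).
Eigenvalues: -11, 6, 6.

-11, 6, 6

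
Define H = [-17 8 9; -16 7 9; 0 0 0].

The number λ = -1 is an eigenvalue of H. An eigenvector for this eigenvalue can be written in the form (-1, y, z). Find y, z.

We need (H + 1I)v = 0.
H + 1I = [[-16, 8, 9], [-16, 8, 9], [0, 0, 1]].
Row 1: (-16)·-1 + (8)·y + (9)·z = 0
Row 2: (-16)·-1 + (8)·y + (9)·z = 0
Row 3: (0)·-1 + (0)·y + (1)·z = 0
Solving gives y = -2, z = 0.
Check: H·(-1, -2, 0) = (1, 2, 0) = -1·(-1, -2, 0).

-2, 0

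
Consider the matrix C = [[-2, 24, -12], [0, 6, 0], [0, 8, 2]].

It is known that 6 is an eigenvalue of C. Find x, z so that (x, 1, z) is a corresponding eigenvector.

We need (C - 6I)v = 0.
C - 6I = [[-8, 24, -12], [0, 0, 0], [0, 8, -4]].
Row 1: (-8)·x + (24)·1 + (-12)·z = 0
Row 2: (0)·x + (0)·1 + (0)·z = 0
Row 3: (0)·x + (8)·1 + (-4)·z = 0
Solving gives x = 0, z = 2.
Check: C·(0, 1, 2) = (0, 6, 12) = 6·(0, 1, 2).

0, 2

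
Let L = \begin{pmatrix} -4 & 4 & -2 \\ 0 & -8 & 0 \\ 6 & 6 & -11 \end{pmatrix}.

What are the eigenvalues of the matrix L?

Set up det(lambda·I - L) = 0.
Expanding the 3×3 determinant: p(lambda) = lambda^3 + 23·lambda^2 + 176·lambda + 448.
Try lambda = -7: p(-7) = 0, so -7 is a root.
Factor out (lambda + 7): p(lambda) = (lambda + 7)·(lambda^2 + 16·lambda + 64).
The quadratic factor is (lambda + 8)^2.
Eigenvalues: -8, -8, -7.

-8, -8, -7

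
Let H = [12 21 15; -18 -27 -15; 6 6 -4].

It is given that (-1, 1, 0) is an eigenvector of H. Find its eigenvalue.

Compute Hv: H·(-1, 1, 0) = (9, -9, 0).
Since Hv = λv, compare component 1: 9 = λ·-1, so λ = -9.

-9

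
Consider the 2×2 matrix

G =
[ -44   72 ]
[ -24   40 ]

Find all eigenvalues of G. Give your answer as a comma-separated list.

det(G - lambda·I) = (-44 - lambda)(40 - lambda) - (72)·(-24) = lambda^2 + 4·lambda - 32.
This factors as (lambda + 8)·(lambda - 4) = 0.
Eigenvalues: -8, 4.

-8, 4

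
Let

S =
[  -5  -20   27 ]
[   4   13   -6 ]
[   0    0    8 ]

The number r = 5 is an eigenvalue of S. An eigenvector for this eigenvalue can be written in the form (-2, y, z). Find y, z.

1, 0

We need (S - 5I)v = 0.
S - 5I = [[-10, -20, 27], [4, 8, -6], [0, 0, 3]].
Row 1: (-10)·-2 + (-20)·y + (27)·z = 0
Row 2: (4)·-2 + (8)·y + (-6)·z = 0
Row 3: (0)·-2 + (0)·y + (3)·z = 0
Solving gives y = 1, z = 0.
Check: S·(-2, 1, 0) = (-10, 5, 0) = 5·(-2, 1, 0).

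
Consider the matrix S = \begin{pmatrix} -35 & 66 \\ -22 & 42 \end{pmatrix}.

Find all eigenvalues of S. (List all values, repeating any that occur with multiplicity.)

det(S - λI) = (-35 - λ)(42 - λ) - (66)·(-22) = λ^2 - 7λ - 18.
This factors as (λ + 2)·(λ - 9) = 0.
Eigenvalues: -2, 9.

-2, 9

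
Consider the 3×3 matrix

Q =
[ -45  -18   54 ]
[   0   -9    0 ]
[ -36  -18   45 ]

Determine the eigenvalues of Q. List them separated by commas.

Compute the characteristic polynomial p(λ) = det(λI - Q).
Cofactor expansion gives p(λ) = λ^3 + 9λ^2 - 81λ - 729.
Try λ = 9: p(9) = 0, so 9 is a root.
Dividing by (λ - 9) leaves λ^2 + 18λ + 81.
The quadratic factor is (λ + 9)^2.
Eigenvalues: -9, -9, 9.

-9, -9, 9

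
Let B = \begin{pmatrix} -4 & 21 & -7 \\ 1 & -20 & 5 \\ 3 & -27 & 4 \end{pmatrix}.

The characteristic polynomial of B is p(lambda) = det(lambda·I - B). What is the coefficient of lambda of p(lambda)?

119

p(lambda) = lambda^3 + 20·lambda^2 + 119·lambda + 220.
The coefficient of lambda is 119.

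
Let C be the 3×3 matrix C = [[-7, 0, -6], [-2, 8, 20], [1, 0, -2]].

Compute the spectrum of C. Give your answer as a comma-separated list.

The characteristic polynomial is p(μ) = det(μI - C).
Expanding along the first row, p(μ) = μ^3 + μ^2 - 52μ - 160.
Since p(-4) = 0, μ = -4 is a root.
Factor out (μ + 4): p(μ) = (μ + 4)·(μ^2 - 3μ - 40).
The quadratic factors as (μ + 5)·(μ - 8).
Eigenvalues: -5, -4, 8.

-5, -4, 8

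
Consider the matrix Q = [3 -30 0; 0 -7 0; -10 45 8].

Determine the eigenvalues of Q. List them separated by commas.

-7, 3, 8

Compute the characteristic polynomial p(μ) = det(μI - Q).
Expanding along the first row, p(μ) = μ^3 - 4μ^2 - 53μ + 168.
Since p(-7) = 0, μ = -7 is a root.
Factor out (μ + 7): p(μ) = (μ + 7)·(μ^2 - 11μ + 24).
The quadratic factors as (μ - 3)·(μ - 8).
Eigenvalues: -7, 3, 8.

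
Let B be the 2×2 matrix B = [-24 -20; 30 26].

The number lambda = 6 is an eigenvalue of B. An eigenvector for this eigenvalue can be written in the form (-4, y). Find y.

We need (B - 6I)v = 0.
B - 6I = [[-30, -20], [30, 20]].
Row 1: (-30)·-4 + (-20)·y = 0
Row 2: (30)·-4 + (20)·y = 0
Solving gives y = 6.
Check: B·(-4, 6) = (-24, 36) = 6·(-4, 6).

6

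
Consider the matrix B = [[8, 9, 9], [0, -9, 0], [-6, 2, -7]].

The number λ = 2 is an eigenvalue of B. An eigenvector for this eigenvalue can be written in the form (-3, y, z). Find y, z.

0, 2

We need (B - 2I)v = 0.
B - 2I = [[6, 9, 9], [0, -11, 0], [-6, 2, -9]].
Row 1: (6)·-3 + (9)·y + (9)·z = 0
Row 2: (0)·-3 + (-11)·y + (0)·z = 0
Row 3: (-6)·-3 + (2)·y + (-9)·z = 0
Solving gives y = 0, z = 2.
Check: B·(-3, 0, 2) = (-6, 0, 4) = 2·(-3, 0, 2).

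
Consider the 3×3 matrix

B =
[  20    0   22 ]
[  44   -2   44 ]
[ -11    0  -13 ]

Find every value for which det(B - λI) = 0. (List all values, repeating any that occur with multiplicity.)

-2, -2, 9

The characteristic polynomial is p(μ) = det(μI - B).
Cofactor expansion gives p(μ) = μ^3 - 5μ^2 - 32μ - 36.
Since p(9) = 0, μ = 9 is a root.
Factor out (μ - 9): p(μ) = (μ - 9)·(μ^2 + 4μ + 4).
The quadratic factor is (μ + 2)^2.
Eigenvalues: -2, -2, 9.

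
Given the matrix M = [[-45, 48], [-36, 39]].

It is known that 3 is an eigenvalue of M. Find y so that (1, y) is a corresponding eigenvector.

We need (M - 3I)v = 0.
M - 3I = [[-48, 48], [-36, 36]].
Row 1: (-48)·1 + (48)·y = 0
Row 2: (-36)·1 + (36)·y = 0
Solving gives y = 1.
Check: M·(1, 1) = (3, 3) = 3·(1, 1).

1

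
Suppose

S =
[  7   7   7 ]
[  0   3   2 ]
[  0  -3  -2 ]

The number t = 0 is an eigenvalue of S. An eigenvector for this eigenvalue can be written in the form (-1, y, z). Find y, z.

-2, 3

We need (S)v = 0.
S = [[7, 7, 7], [0, 3, 2], [0, -3, -2]].
Row 1: (7)·-1 + (7)·y + (7)·z = 0
Row 2: (0)·-1 + (3)·y + (2)·z = 0
Row 3: (0)·-1 + (-3)·y + (-2)·z = 0
Solving gives y = -2, z = 3.
Check: S·(-1, -2, 3) = (0, 0, 0) = 0·(-1, -2, 3).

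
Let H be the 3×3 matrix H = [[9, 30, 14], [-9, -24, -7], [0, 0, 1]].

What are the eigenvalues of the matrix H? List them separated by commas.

The characteristic polynomial is p(s) = det(sI - H).
Expanding the 3×3 determinant: p(s) = s^3 + 14s^2 + 39s - 54.
Rational-root test: s = 1 gives p(1) = 0.
Dividing by (s - 1) leaves s^2 + 15s + 54.
The quadratic factors as (s + 9)·(s + 6).
Eigenvalues: -9, -6, 1.

-9, -6, 1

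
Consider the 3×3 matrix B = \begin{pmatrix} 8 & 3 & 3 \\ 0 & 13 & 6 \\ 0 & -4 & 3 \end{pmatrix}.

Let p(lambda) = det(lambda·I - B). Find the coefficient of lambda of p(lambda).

p(lambda) = lambda^3 - 24·lambda^2 + 191·lambda - 504.
The coefficient of lambda is 191.

191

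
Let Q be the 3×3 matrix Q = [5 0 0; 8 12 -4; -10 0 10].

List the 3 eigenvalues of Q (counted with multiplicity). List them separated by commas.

5, 10, 12

Set up det(λI - Q) = 0.
Expanding along the first row, p(λ) = λ^3 - 27λ^2 + 230λ - 600.
Try λ = 12: p(12) = 0, so 12 is a root.
Factor out (λ - 12): p(λ) = (λ - 12)·(λ^2 - 15λ + 50).
The quadratic factors as (λ - 5)·(λ - 10).
Eigenvalues: 5, 10, 12.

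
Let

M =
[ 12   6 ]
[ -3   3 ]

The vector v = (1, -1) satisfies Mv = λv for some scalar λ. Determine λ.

Compute Mv: M·(1, -1) = (6, -6).
Since Mv = λv, compare component 1: 6 = λ·1, so λ = 6.

6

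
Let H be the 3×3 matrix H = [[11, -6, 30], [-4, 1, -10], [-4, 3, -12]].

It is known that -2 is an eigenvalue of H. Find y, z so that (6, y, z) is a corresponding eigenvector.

We need (H + 2I)v = 0.
H + 2I = [[13, -6, 30], [-4, 3, -10], [-4, 3, -10]].
Row 1: (13)·6 + (-6)·y + (30)·z = 0
Row 2: (-4)·6 + (3)·y + (-10)·z = 0
Row 3: (-4)·6 + (3)·y + (-10)·z = 0
Solving gives y = -2, z = -3.
Check: H·(6, -2, -3) = (-12, 4, 6) = -2·(6, -2, -3).

-2, -3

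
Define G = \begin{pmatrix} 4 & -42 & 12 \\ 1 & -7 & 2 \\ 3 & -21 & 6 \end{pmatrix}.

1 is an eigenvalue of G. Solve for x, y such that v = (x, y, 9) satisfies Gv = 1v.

6, 3

We need (G - 1I)v = 0.
G - 1I = [[3, -42, 12], [1, -8, 2], [3, -21, 5]].
Row 1: (3)·x + (-42)·y + (12)·9 = 0
Row 2: (1)·x + (-8)·y + (2)·9 = 0
Row 3: (3)·x + (-21)·y + (5)·9 = 0
Solving gives x = 6, y = 3.
Check: G·(6, 3, 9) = (6, 3, 9) = 1·(6, 3, 9).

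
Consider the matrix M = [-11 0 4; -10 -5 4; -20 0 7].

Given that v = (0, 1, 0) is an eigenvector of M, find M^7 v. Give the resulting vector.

First find the eigenvalue: Mv = (0, -5, 0) = -5·(0, 1, 0), so λ = -5.
Then M^7 v = λ^7·v = (-5)^7·(0, 1, 0) = -78125·(0, 1, 0) = (0, -78125, 0).

(0, -78125, 0)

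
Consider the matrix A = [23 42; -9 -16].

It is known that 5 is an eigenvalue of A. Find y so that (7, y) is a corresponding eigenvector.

We need (A - 5I)v = 0.
A - 5I = [[18, 42], [-9, -21]].
Row 1: (18)·7 + (42)·y = 0
Row 2: (-9)·7 + (-21)·y = 0
Solving gives y = -3.
Check: A·(7, -3) = (35, -15) = 5·(7, -3).

-3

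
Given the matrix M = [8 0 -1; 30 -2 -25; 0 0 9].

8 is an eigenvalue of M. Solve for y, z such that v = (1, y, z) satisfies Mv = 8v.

3, 0

We need (M - 8I)v = 0.
M - 8I = [[0, 0, -1], [30, -10, -25], [0, 0, 1]].
Row 1: (0)·1 + (0)·y + (-1)·z = 0
Row 2: (30)·1 + (-10)·y + (-25)·z = 0
Row 3: (0)·1 + (0)·y + (1)·z = 0
Solving gives y = 3, z = 0.
Check: M·(1, 3, 0) = (8, 24, 0) = 8·(1, 3, 0).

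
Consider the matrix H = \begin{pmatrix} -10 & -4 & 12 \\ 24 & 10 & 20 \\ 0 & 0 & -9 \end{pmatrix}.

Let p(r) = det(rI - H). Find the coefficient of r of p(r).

-4

p(r) = r^3 + 9r^2 - 4r - 36.
The coefficient of r is -4.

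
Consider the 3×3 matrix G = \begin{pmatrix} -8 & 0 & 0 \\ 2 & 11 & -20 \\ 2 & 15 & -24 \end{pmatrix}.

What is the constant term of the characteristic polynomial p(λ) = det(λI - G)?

288

p(0) = det(0·I − G) = det(−G) = (−1)^3·det(G).
det(G) = -288, so p(0) = 288.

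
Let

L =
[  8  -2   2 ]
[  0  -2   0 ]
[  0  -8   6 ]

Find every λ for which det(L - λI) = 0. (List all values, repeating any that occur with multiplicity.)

The characteristic polynomial is p(r) = det(rI - L).
Expanding along the first row, p(r) = r^3 - 12r^2 + 20r + 96.
Since p(6) = 0, r = 6 is a root.
Dividing by (r - 6) leaves r^2 - 6r - 16.
The quadratic factors as (r + 2)·(r - 8).
Eigenvalues: -2, 6, 8.

-2, 6, 8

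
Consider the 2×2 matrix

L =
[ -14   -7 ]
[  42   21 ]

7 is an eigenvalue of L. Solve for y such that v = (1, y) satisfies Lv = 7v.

We need (L - 7I)v = 0.
L - 7I = [[-21, -7], [42, 14]].
Row 1: (-21)·1 + (-7)·y = 0
Row 2: (42)·1 + (14)·y = 0
Solving gives y = -3.
Check: L·(1, -3) = (7, -21) = 7·(1, -3).

-3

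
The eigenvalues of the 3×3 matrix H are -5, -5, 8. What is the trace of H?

trace(H) is the sum of the eigenvalues: (-5) + (-5) + (8) = -2.

-2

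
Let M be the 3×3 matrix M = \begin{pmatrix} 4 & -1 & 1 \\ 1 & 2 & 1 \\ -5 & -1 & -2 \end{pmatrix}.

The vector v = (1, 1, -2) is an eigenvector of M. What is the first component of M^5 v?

1

First find the eigenvalue: Mv = (1, 1, -2) = 1·(1, 1, -2), so λ = 1.
Then M^5 v = λ^5·v = 1^5·(1, 1, -2) = 1·(1, 1, -2) = (1, 1, -2).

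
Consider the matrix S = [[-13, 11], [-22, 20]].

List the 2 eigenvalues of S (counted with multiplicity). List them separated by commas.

det(S - tI) = (-13 - t)(20 - t) - (11)·(-22) = t^2 - 7t - 18.
This factors as (t + 2)·(t - 9) = 0.
Eigenvalues: -2, 9.

-2, 9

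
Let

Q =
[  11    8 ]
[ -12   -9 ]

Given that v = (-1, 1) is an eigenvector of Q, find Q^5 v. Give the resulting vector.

(-243, 243)

First find the eigenvalue: Qv = (-3, 3) = 3·(-1, 1), so λ = 3.
Then Q^5 v = λ^5·v = 3^5·(-1, 1) = 243·(-1, 1) = (-243, 243).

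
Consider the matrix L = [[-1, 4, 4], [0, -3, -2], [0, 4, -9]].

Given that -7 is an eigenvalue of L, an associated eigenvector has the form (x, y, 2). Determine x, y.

-2, 1

We need (L + 7I)v = 0.
L + 7I = [[6, 4, 4], [0, 4, -2], [0, 4, -2]].
Row 1: (6)·x + (4)·y + (4)·2 = 0
Row 2: (0)·x + (4)·y + (-2)·2 = 0
Row 3: (0)·x + (4)·y + (-2)·2 = 0
Solving gives x = -2, y = 1.
Check: L·(-2, 1, 2) = (14, -7, -14) = -7·(-2, 1, 2).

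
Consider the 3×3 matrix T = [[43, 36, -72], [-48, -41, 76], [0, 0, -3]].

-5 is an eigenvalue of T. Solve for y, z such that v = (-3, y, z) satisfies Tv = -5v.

We need (T + 5I)v = 0.
T + 5I = [[48, 36, -72], [-48, -36, 76], [0, 0, 2]].
Row 1: (48)·-3 + (36)·y + (-72)·z = 0
Row 2: (-48)·-3 + (-36)·y + (76)·z = 0
Row 3: (0)·-3 + (0)·y + (2)·z = 0
Solving gives y = 4, z = 0.
Check: T·(-3, 4, 0) = (15, -20, 0) = -5·(-3, 4, 0).

4, 0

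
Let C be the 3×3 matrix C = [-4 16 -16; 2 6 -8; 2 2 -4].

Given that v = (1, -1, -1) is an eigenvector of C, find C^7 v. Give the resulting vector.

(-16384, 16384, 16384)

First find the eigenvalue: Cv = (-4, 4, 4) = -4·(1, -1, -1), so λ = -4.
Then C^7 v = λ^7·v = (-4)^7·(1, -1, -1) = -16384·(1, -1, -1) = (-16384, 16384, 16384).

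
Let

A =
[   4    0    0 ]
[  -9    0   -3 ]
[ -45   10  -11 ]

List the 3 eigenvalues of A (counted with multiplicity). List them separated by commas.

Compute the characteristic polynomial p(r) = det(rI - A).
Expanding the 3×3 determinant: p(r) = r^3 + 7r^2 - 14r - 120.
Rational-root test: r = 4 gives p(4) = 0.
Factor out (r - 4): p(r) = (r - 4)·(r^2 + 11r + 30).
The quadratic factors as (r + 6)·(r + 5).
Eigenvalues: -6, -5, 4.

-6, -5, 4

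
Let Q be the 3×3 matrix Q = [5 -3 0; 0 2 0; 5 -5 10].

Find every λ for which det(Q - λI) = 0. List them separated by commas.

2, 5, 10

Set up det(tI - Q) = 0.
Cofactor expansion gives p(t) = t^3 - 17t^2 + 80t - 100.
Since p(2) = 0, t = 2 is a root.
Factor out (t - 2): p(t) = (t - 2)·(t^2 - 15t + 50).
The quadratic factors as (t - 5)·(t - 10).
Eigenvalues: 2, 5, 10.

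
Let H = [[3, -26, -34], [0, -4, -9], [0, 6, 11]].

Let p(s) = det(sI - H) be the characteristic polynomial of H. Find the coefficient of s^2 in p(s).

The coefficient of s^2 of det(sI - H) is −trace(H).
trace(H) = (3) + (-4) + (11) = 10, so the coefficient is -10.

-10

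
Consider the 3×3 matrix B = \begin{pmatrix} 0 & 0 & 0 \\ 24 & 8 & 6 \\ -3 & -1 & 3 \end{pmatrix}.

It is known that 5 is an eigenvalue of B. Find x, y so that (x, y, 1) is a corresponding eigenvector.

0, -2

We need (B - 5I)v = 0.
B - 5I = [[-5, 0, 0], [24, 3, 6], [-3, -1, -2]].
Row 1: (-5)·x + (0)·y + (0)·1 = 0
Row 2: (24)·x + (3)·y + (6)·1 = 0
Row 3: (-3)·x + (-1)·y + (-2)·1 = 0
Solving gives x = 0, y = -2.
Check: B·(0, -2, 1) = (0, -10, 5) = 5·(0, -2, 1).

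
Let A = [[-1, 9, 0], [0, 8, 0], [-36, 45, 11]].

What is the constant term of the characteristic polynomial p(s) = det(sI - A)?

p(0) = det(0·I − A) = det(−A) = (−1)^3·det(A).
det(A) = -88, so p(0) = 88.

88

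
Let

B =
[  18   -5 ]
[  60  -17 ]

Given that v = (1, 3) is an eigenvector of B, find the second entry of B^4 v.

First find the eigenvalue: Bv = (3, 9) = 3·(1, 3), so λ = 3.
Then B^4 v = λ^4·v = 3^4·(1, 3) = 81·(1, 3) = (81, 243).

243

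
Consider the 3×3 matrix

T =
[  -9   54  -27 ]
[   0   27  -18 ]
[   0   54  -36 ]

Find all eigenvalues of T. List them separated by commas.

-9, -9, 0

Set up det(λI - T) = 0.
Cofactor expansion gives p(λ) = λ^3 + 18λ^2 + 81λ.
Since p(0) = 0, λ = 0 is a root.
Factor out λ: p(λ) = λ·(λ^2 + 18λ + 81).
The quadratic factor is (λ + 9)^2.
Eigenvalues: -9, -9, 0.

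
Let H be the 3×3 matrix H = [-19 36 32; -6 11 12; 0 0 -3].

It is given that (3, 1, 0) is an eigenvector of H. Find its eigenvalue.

-7

Compute Hv: H·(3, 1, 0) = (-21, -7, 0).
Since Hv = λv, compare component 1: -21 = λ·3, so λ = -7.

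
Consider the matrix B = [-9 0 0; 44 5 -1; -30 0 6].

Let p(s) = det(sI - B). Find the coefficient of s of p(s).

-69

p(s) = s^3 - 2s^2 - 69s + 270.
The coefficient of s is -69.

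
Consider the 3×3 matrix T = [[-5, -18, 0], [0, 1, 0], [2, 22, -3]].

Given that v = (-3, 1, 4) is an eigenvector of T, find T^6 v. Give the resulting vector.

First find the eigenvalue: Tv = (-3, 1, 4) = 1·(-3, 1, 4), so λ = 1.
Then T^6 v = λ^6·v = 1^6·(-3, 1, 4) = 1·(-3, 1, 4) = (-3, 1, 4).

(-3, 1, 4)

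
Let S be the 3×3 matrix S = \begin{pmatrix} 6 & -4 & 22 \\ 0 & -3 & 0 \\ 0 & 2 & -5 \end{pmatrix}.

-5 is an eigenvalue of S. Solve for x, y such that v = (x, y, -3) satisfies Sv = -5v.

We need (S + 5I)v = 0.
S + 5I = [[11, -4, 22], [0, 2, 0], [0, 2, 0]].
Row 1: (11)·x + (-4)·y + (22)·-3 = 0
Row 2: (0)·x + (2)·y + (0)·-3 = 0
Row 3: (0)·x + (2)·y + (0)·-3 = 0
Solving gives x = 6, y = 0.
Check: S·(6, 0, -3) = (-30, 0, 15) = -5·(6, 0, -3).

6, 0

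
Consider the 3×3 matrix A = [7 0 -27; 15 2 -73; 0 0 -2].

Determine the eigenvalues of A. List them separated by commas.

Set up det(μI - A) = 0.
Cofactor expansion gives p(μ) = μ^3 - 7μ^2 - 4μ + 28.
Since p(2) = 0, μ = 2 is a root.
Factor out (μ - 2): p(μ) = (μ - 2)·(μ^2 - 5μ - 14).
The quadratic factors as (μ + 2)·(μ - 7).
Eigenvalues: -2, 2, 7.

-2, 2, 7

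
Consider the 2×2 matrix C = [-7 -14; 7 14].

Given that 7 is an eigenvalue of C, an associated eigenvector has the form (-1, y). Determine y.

1

We need (C - 7I)v = 0.
C - 7I = [[-14, -14], [7, 7]].
Row 1: (-14)·-1 + (-14)·y = 0
Row 2: (7)·-1 + (7)·y = 0
Solving gives y = 1.
Check: C·(-1, 1) = (-7, 7) = 7·(-1, 1).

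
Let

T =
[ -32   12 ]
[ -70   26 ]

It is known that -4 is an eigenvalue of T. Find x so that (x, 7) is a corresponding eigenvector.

We need (T + 4I)v = 0.
T + 4I = [[-28, 12], [-70, 30]].
Row 1: (-28)·x + (12)·7 = 0
Row 2: (-70)·x + (30)·7 = 0
Solving gives x = 3.
Check: T·(3, 7) = (-12, -28) = -4·(3, 7).

3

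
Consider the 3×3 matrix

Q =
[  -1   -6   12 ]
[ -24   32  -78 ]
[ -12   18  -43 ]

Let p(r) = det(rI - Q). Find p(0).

p(0) = det(0·I − Q) = det(−Q) = (−1)^3·det(Q).
det(Q) = -28, so p(0) = 28.

28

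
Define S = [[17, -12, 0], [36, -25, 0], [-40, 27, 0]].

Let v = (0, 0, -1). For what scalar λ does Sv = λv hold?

0

Compute Sv: S·(0, 0, -1) = (0, 0, 0).
Since Sv = λv, compare component 3: 0 = λ·-1, so λ = 0.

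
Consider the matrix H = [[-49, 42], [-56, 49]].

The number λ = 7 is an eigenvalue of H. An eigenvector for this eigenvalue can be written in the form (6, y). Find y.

We need (H - 7I)v = 0.
H - 7I = [[-56, 42], [-56, 42]].
Row 1: (-56)·6 + (42)·y = 0
Row 2: (-56)·6 + (42)·y = 0
Solving gives y = 8.
Check: H·(6, 8) = (42, 56) = 7·(6, 8).

8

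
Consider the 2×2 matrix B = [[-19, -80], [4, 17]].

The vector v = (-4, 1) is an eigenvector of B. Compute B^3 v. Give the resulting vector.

First find the eigenvalue: Bv = (-4, 1) = 1·(-4, 1), so λ = 1.
Then B^3 v = λ^3·v = 1^3·(-4, 1) = 1·(-4, 1) = (-4, 1).

(-4, 1)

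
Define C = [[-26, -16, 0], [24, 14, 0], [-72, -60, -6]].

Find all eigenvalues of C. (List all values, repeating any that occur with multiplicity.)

The characteristic polynomial is p(r) = det(rI - C).
Expanding the 3×3 determinant: p(r) = r^3 + 18r^2 + 92r + 120.
Rational-root test: r = -10 gives p(-10) = 0.
Dividing by (r + 10) leaves r^2 + 8r + 12.
The quadratic factors as (r + 6)·(r + 2).
Eigenvalues: -10, -6, -2.

-10, -6, -2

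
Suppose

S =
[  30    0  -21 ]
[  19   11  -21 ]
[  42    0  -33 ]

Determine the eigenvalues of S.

Compute the characteristic polynomial p(λ) = det(λI - S).
Expanding along the first row, p(λ) = λ^3 - 8λ^2 - 141λ + 1188.
Try λ = 11: p(11) = 0, so 11 is a root.
Dividing by (λ - 11) leaves λ^2 + 3λ - 108.
The quadratic factors as (λ + 12)·(λ - 9).
Eigenvalues: -12, 9, 11.

-12, 9, 11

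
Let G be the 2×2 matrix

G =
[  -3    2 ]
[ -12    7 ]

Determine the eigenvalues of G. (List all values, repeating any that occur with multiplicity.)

1, 3

det(G - tI) = (-3 - t)(7 - t) - (2)·(-12) = t^2 - 4t + 3.
This factors as (t - 1)·(t - 3) = 0.
Eigenvalues: 1, 3.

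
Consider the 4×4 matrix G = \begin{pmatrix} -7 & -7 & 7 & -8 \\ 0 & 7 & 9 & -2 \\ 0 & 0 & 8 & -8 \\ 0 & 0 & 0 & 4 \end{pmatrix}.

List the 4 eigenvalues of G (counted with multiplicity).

-7, 4, 7, 8

G is upper triangular, so its eigenvalues are the diagonal entries.
Diagonal: -7, 7, 8, 4.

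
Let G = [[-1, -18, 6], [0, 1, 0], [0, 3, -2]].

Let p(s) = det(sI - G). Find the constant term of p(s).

-2

p(s) = s^3 + 2s^2 - s - 2.
The constant term is -2.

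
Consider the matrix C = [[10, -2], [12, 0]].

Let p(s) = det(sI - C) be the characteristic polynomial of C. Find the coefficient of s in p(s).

The coefficient of s of det(sI - C) is −trace(C).
trace(C) = (10) + (0) = 10, so the coefficient is -10.

-10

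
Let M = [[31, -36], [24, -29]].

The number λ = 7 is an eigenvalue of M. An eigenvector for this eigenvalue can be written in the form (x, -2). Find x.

-3

We need (M - 7I)v = 0.
M - 7I = [[24, -36], [24, -36]].
Row 1: (24)·x + (-36)·-2 = 0
Row 2: (24)·x + (-36)·-2 = 0
Solving gives x = -3.
Check: M·(-3, -2) = (-21, -14) = 7·(-3, -2).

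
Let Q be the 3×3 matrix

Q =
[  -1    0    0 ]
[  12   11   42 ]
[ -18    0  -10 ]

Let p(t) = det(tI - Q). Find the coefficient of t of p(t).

p(t) = t^3 - 111t - 110.
The coefficient of t is -111.

-111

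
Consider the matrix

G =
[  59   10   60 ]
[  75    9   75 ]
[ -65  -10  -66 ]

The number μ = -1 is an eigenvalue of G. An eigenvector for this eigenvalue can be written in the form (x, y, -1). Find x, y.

We need (G + 1I)v = 0.
G + 1I = [[60, 10, 60], [75, 10, 75], [-65, -10, -65]].
Row 1: (60)·x + (10)·y + (60)·-1 = 0
Row 2: (75)·x + (10)·y + (75)·-1 = 0
Row 3: (-65)·x + (-10)·y + (-65)·-1 = 0
Solving gives x = 1, y = 0.
Check: G·(1, 0, -1) = (-1, 0, 1) = -1·(1, 0, -1).

1, 0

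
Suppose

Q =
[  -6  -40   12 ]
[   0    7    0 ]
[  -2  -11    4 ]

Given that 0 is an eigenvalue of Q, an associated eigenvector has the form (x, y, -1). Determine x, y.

We need (Q)v = 0.
Q = [[-6, -40, 12], [0, 7, 0], [-2, -11, 4]].
Row 1: (-6)·x + (-40)·y + (12)·-1 = 0
Row 2: (0)·x + (7)·y + (0)·-1 = 0
Row 3: (-2)·x + (-11)·y + (4)·-1 = 0
Solving gives x = -2, y = 0.
Check: Q·(-2, 0, -1) = (0, 0, 0) = 0·(-2, 0, -1).

-2, 0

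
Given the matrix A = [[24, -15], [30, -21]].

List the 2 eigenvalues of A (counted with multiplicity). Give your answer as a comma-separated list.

det(A - rI) = (24 - r)(-21 - r) - (-15)·(30) = r^2 - 3r - 54.
This factors as (r + 6)·(r - 9) = 0.
Eigenvalues: -6, 9.

-6, 9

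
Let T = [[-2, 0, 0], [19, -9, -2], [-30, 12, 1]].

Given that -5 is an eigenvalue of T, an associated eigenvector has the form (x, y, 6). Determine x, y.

0, -3

We need (T + 5I)v = 0.
T + 5I = [[3, 0, 0], [19, -4, -2], [-30, 12, 6]].
Row 1: (3)·x + (0)·y + (0)·6 = 0
Row 2: (19)·x + (-4)·y + (-2)·6 = 0
Row 3: (-30)·x + (12)·y + (6)·6 = 0
Solving gives x = 0, y = -3.
Check: T·(0, -3, 6) = (0, 15, -30) = -5·(0, -3, 6).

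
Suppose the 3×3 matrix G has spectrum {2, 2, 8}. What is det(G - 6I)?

32

If G has eigenvalues 2, 2, 8, then G - 6I has eigenvalues -4, -4, 2.
det(G - 6I) = (-4) · (-4) · (2) = 32.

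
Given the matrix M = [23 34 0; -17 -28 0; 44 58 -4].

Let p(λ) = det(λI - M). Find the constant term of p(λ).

p(λ) = λ^3 + 9λ^2 - 46λ - 264.
The constant term is -264.

-264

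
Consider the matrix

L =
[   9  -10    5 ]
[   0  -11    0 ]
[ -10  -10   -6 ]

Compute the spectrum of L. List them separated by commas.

Compute the characteristic polynomial p(λ) = det(λI - L).
Expanding along the first row, p(λ) = λ^3 + 8λ^2 - 37λ - 44.
Try λ = -1: p(-1) = 0, so -1 is a root.
Dividing by (λ + 1) leaves λ^2 + 7λ - 44.
The quadratic factors as (λ + 11)·(λ - 4).
Eigenvalues: -11, -1, 4.

-11, -1, 4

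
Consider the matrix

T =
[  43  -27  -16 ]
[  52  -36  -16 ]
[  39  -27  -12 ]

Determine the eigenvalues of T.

Set up det(λI - T) = 0.
Cofactor expansion gives p(λ) = λ^3 + 5λ^2 - 36λ.
Try λ = 4: p(4) = 0, so 4 is a root.
Dividing by (λ - 4) leaves λ^2 + 9λ.
The quadratic factors as (λ + 9)·λ.
Eigenvalues: -9, 0, 4.

-9, 0, 4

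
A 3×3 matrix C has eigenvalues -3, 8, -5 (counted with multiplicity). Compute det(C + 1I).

72

If C has eigenvalues -3, 8, -5, then C + 1I has eigenvalues -2, 9, -4.
det(C + 1I) = (-2) · (9) · (-4) = 72.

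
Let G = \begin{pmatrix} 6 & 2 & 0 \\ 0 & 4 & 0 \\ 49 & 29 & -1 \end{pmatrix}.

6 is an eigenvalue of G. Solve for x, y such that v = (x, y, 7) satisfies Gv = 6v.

We need (G - 6I)v = 0.
G - 6I = [[0, 2, 0], [0, -2, 0], [49, 29, -7]].
Row 1: (0)·x + (2)·y + (0)·7 = 0
Row 2: (0)·x + (-2)·y + (0)·7 = 0
Row 3: (49)·x + (29)·y + (-7)·7 = 0
Solving gives x = 1, y = 0.
Check: G·(1, 0, 7) = (6, 0, 42) = 6·(1, 0, 7).

1, 0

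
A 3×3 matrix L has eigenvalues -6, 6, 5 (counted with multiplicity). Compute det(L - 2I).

If L has eigenvalues -6, 6, 5, then L - 2I has eigenvalues -8, 4, 3.
det(L - 2I) = (-8) · (4) · (3) = -96.

-96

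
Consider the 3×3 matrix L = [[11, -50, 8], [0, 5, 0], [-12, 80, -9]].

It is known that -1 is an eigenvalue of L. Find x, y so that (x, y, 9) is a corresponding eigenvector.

-6, 0

We need (L + 1I)v = 0.
L + 1I = [[12, -50, 8], [0, 6, 0], [-12, 80, -8]].
Row 1: (12)·x + (-50)·y + (8)·9 = 0
Row 2: (0)·x + (6)·y + (0)·9 = 0
Row 3: (-12)·x + (80)·y + (-8)·9 = 0
Solving gives x = -6, y = 0.
Check: L·(-6, 0, 9) = (6, 0, -9) = -1·(-6, 0, 9).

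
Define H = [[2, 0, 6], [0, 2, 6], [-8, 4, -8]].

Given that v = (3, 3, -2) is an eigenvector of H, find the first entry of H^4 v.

48

First find the eigenvalue: Hv = (-6, -6, 4) = -2·(3, 3, -2), so λ = -2.
Then H^4 v = λ^4·v = (-2)^4·(3, 3, -2) = 16·(3, 3, -2) = (48, 48, -32).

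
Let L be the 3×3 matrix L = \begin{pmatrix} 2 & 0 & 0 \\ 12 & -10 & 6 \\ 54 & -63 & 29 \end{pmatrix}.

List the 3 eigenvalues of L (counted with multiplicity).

The characteristic polynomial is p(λ) = det(λI - L).
Cofactor expansion gives p(λ) = λ^3 - 21λ^2 + 126λ - 176.
Rational-root test: λ = 2 gives p(2) = 0.
Factor out (λ - 2): p(λ) = (λ - 2)·(λ^2 - 19λ + 88).
The quadratic factors as (λ - 8)·(λ - 11).
Eigenvalues: 2, 8, 11.

2, 8, 11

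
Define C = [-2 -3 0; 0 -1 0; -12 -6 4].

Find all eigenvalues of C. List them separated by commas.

The characteristic polynomial is p(r) = det(rI - C).
Expanding the 3×3 determinant: p(r) = r^3 - r^2 - 10r - 8.
Rational-root test: r = -2 gives p(-2) = 0.
Dividing by (r + 2) leaves r^2 - 3r - 4.
The quadratic factors as (r + 1)·(r - 4).
Eigenvalues: -2, -1, 4.

-2, -1, 4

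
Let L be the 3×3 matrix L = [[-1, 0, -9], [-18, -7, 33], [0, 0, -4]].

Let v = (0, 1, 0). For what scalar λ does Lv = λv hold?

-7

Compute Lv: L·(0, 1, 0) = (0, -7, 0).
Since Lv = λv, compare component 2: -7 = λ·1, so λ = -7.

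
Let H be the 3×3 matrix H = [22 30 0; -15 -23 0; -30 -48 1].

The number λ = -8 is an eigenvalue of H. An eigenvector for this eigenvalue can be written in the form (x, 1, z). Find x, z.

-1, 2

We need (H + 8I)v = 0.
H + 8I = [[30, 30, 0], [-15, -15, 0], [-30, -48, 9]].
Row 1: (30)·x + (30)·1 + (0)·z = 0
Row 2: (-15)·x + (-15)·1 + (0)·z = 0
Row 3: (-30)·x + (-48)·1 + (9)·z = 0
Solving gives x = -1, z = 2.
Check: H·(-1, 1, 2) = (8, -8, -16) = -8·(-1, 1, 2).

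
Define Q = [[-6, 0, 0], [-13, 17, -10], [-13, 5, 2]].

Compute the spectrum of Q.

The characteristic polynomial is p(lambda) = det(lambda·I - Q).
Cofactor expansion gives p(lambda) = lambda^3 - 13·lambda^2 - 30·lambda + 504.
Rational-root test: lambda = -6 gives p(-6) = 0.
Dividing by (lambda + 6) leaves lambda^2 - 19·lambda + 84.
The quadratic factors as (lambda - 7)·(lambda - 12).
Eigenvalues: -6, 7, 12.

-6, 7, 12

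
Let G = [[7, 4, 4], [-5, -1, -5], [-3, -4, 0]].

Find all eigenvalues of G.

-1, 3, 4

The characteristic polynomial is p(r) = det(rI - G).
Cofactor expansion gives p(r) = r^3 - 6r^2 + 5r + 12.
Rational-root test: r = -1 gives p(-1) = 0.
Dividing by (r + 1) leaves r^2 - 7r + 12.
The quadratic factors as (r - 3)·(r - 4).
Eigenvalues: -1, 3, 4.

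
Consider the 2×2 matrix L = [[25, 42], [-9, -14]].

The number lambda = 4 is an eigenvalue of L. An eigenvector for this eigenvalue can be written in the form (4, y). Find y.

We need (L - 4I)v = 0.
L - 4I = [[21, 42], [-9, -18]].
Row 1: (21)·4 + (42)·y = 0
Row 2: (-9)·4 + (-18)·y = 0
Solving gives y = -2.
Check: L·(4, -2) = (16, -8) = 4·(4, -2).

-2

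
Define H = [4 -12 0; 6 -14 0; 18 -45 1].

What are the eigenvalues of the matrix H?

-8, -2, 1

Compute the characteristic polynomial p(s) = det(sI - H).
Expanding along the first row, p(s) = s^3 + 9s^2 + 6s - 16.
Rational-root test: s = -8 gives p(-8) = 0.
Dividing by (s + 8) leaves s^2 + s - 2.
The quadratic factors as (s + 2)·(s - 1).
Eigenvalues: -8, -2, 1.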